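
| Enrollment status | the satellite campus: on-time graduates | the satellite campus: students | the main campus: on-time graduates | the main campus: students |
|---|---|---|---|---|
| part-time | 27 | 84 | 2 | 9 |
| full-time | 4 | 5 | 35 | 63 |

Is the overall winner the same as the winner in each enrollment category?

Part-time: the satellite campus 27/84 = 32.1%, the main campus 2/9 = 22.2% → the satellite campus
Full-time: the satellite campus 4/5 = 80.0%, the main campus 35/63 = 55.6% → the satellite campus
Overall: the satellite campus 31/89 = 34.8%, the main campus 37/72 = 51.4% → the main campus
The satellite campus wins each enrollment group but the main campus wins overall — the comparison reverses. The satellite campus's students skew toward part-time, which has a lower base rate.

No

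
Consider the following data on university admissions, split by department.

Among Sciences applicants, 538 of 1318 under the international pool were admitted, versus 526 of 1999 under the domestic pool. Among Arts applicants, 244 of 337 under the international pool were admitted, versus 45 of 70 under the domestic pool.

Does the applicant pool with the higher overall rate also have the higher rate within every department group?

Yes

Sciences: the international pool 538/1318 = 40.8%, the domestic pool 526/1999 = 26.3% → the international pool
Arts: the international pool 244/337 = 72.4%, the domestic pool 45/70 = 64.3% → the international pool
Overall: the international pool 782/1655 = 47.3%, the domestic pool 571/2069 = 27.6% → the international pool
The international pool wins overall and in every department group — no reversal.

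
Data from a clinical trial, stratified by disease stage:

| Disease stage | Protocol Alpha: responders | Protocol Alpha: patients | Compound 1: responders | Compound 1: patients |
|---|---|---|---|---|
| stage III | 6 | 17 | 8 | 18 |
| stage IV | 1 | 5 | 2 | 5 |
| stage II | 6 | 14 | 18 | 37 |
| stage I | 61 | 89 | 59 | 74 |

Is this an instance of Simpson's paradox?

No

Stage III: Protocol Alpha 6/17 = 35.3%, Compound 1 8/18 = 44.4% → Compound 1
Stage IV: Protocol Alpha 1/5 = 20.0%, Compound 1 2/5 = 40.0% → Compound 1
Stage II: Protocol Alpha 6/14 = 42.9%, Compound 1 18/37 = 48.6% → Compound 1
Stage I: Protocol Alpha 61/89 = 68.5%, Compound 1 59/74 = 79.7% → Compound 1
Overall: Protocol Alpha 74/125 = 59.2%, Compound 1 87/134 = 64.9% → Compound 1
Compound 1 wins overall and in every disease group — no reversal.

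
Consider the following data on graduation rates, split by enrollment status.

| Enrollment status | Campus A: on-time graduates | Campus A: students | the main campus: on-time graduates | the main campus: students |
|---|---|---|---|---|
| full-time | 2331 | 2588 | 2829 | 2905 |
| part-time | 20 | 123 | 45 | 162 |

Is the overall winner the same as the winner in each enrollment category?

Full-time: Campus A 2331/2588 = 90.1%, the main campus 2829/2905 = 97.4% → the main campus
Part-time: Campus A 20/123 = 16.3%, the main campus 45/162 = 27.8% → the main campus
Overall: Campus A 2351/2711 = 86.7%, the main campus 2874/3067 = 93.7% → the main campus
The main campus wins overall and in every enrollment group — no reversal.

Yes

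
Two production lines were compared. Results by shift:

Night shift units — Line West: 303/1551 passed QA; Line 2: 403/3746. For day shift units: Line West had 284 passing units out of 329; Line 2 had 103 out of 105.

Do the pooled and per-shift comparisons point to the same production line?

No

Night shift: Line West 303/1551 = 19.5%, Line 2 403/3746 = 10.8% → Line West
Day shift: Line West 284/329 = 86.3%, Line 2 103/105 = 98.1% → Line 2
Overall: Line West 587/1880 = 31.2%, Line 2 506/3851 = 13.1% → Line West
Neither sweeps: Line West wins 1 of 2 groups, Line 2 wins 1. Line West wins overall but not every group — no Simpson reversal.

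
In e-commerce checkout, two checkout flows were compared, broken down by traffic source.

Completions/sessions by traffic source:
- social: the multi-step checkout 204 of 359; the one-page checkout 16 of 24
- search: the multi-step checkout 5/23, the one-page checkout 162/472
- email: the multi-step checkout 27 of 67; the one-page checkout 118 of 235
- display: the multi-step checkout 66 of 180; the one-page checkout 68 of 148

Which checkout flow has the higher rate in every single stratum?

the one-page checkout

Social: the multi-step checkout 204/359 = 56.8%, the one-page checkout 16/24 = 66.7% → the one-page checkout
Search: the multi-step checkout 5/23 = 21.7%, the one-page checkout 162/472 = 34.3% → the one-page checkout
Email: the multi-step checkout 27/67 = 40.3%, the one-page checkout 118/235 = 50.2% → the one-page checkout
Display: the multi-step checkout 66/180 = 36.7%, the one-page checkout 68/148 = 45.9% → the one-page checkout
The one-page checkout has the higher rate in all 4 groups.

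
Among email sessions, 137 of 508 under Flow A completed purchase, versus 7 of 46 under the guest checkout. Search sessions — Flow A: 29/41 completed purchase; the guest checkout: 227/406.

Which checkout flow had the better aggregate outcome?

the guest checkout

Email: Flow A 137/508 = 27.0%, the guest checkout 7/46 = 15.2% → Flow A
Search: Flow A 29/41 = 70.7%, the guest checkout 227/406 = 55.9% → Flow A
Overall: Flow A 166/549 = 30.2%, the guest checkout 234/452 = 51.8% → the guest checkout
(Flow A wins every traffic group but the guest checkout wins overall — Flow A's sessions skew toward the low-rate email group.)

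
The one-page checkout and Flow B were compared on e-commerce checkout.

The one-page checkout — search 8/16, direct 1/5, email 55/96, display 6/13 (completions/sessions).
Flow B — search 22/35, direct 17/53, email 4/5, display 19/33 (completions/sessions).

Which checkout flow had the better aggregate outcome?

Search: the one-page checkout 8/16 = 50.0%, Flow B 22/35 = 62.9% → Flow B
Direct: the one-page checkout 1/5 = 20.0%, Flow B 17/53 = 32.1% → Flow B
Email: the one-page checkout 55/96 = 57.3%, Flow B 4/5 = 80.0% → Flow B
Display: the one-page checkout 6/13 = 46.2%, Flow B 19/33 = 57.6% → Flow B
Overall: the one-page checkout 70/130 = 53.8%, Flow B 62/126 = 49.2% → the one-page checkout
(Flow B wins every traffic group but the one-page checkout wins overall — Flow B's sessions skew toward the low-rate direct group.)

the one-page checkout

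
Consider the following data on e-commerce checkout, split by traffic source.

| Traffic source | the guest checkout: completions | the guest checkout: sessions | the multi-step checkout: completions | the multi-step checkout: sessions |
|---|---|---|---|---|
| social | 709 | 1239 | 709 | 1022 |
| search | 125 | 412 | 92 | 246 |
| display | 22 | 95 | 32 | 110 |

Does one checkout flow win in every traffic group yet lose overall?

No

Social: the guest checkout 709/1239 = 57.2%, the multi-step checkout 709/1022 = 69.4% → the multi-step checkout
Search: the guest checkout 125/412 = 30.3%, the multi-step checkout 92/246 = 37.4% → the multi-step checkout
Display: the guest checkout 22/95 = 23.2%, the multi-step checkout 32/110 = 29.1% → the multi-step checkout
Overall: the guest checkout 856/1746 = 49.0%, the multi-step checkout 833/1378 = 60.4% → the multi-step checkout
The multi-step checkout wins overall and in every traffic group — no reversal.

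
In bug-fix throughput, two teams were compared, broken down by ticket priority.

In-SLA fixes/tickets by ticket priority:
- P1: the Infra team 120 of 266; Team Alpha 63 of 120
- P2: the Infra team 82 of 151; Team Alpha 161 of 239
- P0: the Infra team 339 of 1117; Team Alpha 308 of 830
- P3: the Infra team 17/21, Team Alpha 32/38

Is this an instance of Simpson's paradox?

P1: the Infra team 120/266 = 45.1%, Team Alpha 63/120 = 52.5% → Team Alpha
P2: the Infra team 82/151 = 54.3%, Team Alpha 161/239 = 67.4% → Team Alpha
P0: the Infra team 339/1117 = 30.3%, Team Alpha 308/830 = 37.1% → Team Alpha
P3: the Infra team 17/21 = 81.0%, Team Alpha 32/38 = 84.2% → Team Alpha
Overall: the Infra team 558/1555 = 35.9%, Team Alpha 564/1227 = 46.0% → Team Alpha
Team Alpha wins overall and in every ticket group — no reversal.

No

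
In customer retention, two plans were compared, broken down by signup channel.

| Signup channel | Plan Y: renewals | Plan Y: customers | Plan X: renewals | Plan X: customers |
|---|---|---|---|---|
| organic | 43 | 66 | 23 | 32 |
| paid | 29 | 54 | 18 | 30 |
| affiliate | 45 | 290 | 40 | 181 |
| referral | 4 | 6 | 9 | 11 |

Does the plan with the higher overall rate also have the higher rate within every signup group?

Yes

Organic: Plan Y 43/66 = 65.2%, Plan X 23/32 = 71.9% → Plan X
Paid: Plan Y 29/54 = 53.7%, Plan X 18/30 = 60.0% → Plan X
Affiliate: Plan Y 45/290 = 15.5%, Plan X 40/181 = 22.1% → Plan X
Referral: Plan Y 4/6 = 66.7%, Plan X 9/11 = 81.8% → Plan X
Overall: Plan Y 121/416 = 29.1%, Plan X 90/254 = 35.4% → Plan X
Plan X wins overall and in every signup group — no reversal.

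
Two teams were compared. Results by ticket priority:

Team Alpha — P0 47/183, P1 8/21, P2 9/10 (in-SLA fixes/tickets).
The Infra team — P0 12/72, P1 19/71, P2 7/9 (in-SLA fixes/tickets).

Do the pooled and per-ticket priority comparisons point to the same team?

Yes

P0: Team Alpha 47/183 = 25.7%, the Infra team 12/72 = 16.7% → Team Alpha
P1: Team Alpha 8/21 = 38.1%, the Infra team 19/71 = 26.8% → Team Alpha
P2: Team Alpha 9/10 = 90.0%, the Infra team 7/9 = 77.8% → Team Alpha
Overall: Team Alpha 64/214 = 29.9%, the Infra team 38/152 = 25.0% → Team Alpha
Team Alpha wins overall and in every ticket group — no reversal.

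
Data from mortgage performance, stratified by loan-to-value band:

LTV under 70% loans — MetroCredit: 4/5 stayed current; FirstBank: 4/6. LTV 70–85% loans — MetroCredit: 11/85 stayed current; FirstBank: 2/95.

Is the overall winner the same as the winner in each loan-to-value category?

LTV under 70%: MetroCredit 4/5 = 80.0%, FirstBank 4/6 = 66.7% → MetroCredit
LTV 70–85%: MetroCredit 11/85 = 12.9%, FirstBank 2/95 = 2.1% → MetroCredit
Overall: MetroCredit 15/90 = 16.7%, FirstBank 6/101 = 5.9% → MetroCredit
MetroCredit wins overall and in every loan-to-value group — no reversal.

Yes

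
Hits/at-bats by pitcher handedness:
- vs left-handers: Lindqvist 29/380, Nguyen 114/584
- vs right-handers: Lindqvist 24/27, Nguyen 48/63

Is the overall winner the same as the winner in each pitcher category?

No

Vs left-handers: Lindqvist 29/380 = 7.6%, Nguyen 114/584 = 19.5% → Nguyen
Vs right-handers: Lindqvist 24/27 = 88.9%, Nguyen 48/63 = 76.2% → Lindqvist
Overall: Lindqvist 53/407 = 13.0%, Nguyen 162/647 = 25.0% → Nguyen
Neither sweeps: Lindqvist wins 1 of 2 groups, Nguyen wins 1. Nguyen wins overall but not every group — no Simpson reversal.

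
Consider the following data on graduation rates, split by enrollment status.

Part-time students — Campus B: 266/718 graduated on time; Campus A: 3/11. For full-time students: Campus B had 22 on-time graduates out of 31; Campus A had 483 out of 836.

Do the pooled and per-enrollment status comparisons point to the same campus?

Part-time: Campus B 266/718 = 37.0%, Campus A 3/11 = 27.3% → Campus B
Full-time: Campus B 22/31 = 71.0%, Campus A 483/836 = 57.8% → Campus B
Overall: Campus B 288/749 = 38.5%, Campus A 486/847 = 57.4% → Campus A
Campus B wins each enrollment group but Campus A wins overall — the comparison reverses. Campus B's students skew toward part-time, which has a lower base rate.

No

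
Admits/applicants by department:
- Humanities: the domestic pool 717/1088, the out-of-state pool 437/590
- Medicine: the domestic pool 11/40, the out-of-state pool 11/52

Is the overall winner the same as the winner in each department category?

No

Humanities: the domestic pool 717/1088 = 65.9%, the out-of-state pool 437/590 = 74.1% → the out-of-state pool
Medicine: the domestic pool 11/40 = 27.5%, the out-of-state pool 11/52 = 21.2% → the domestic pool
Overall: the domestic pool 728/1128 = 64.5%, the out-of-state pool 448/642 = 69.8% → the out-of-state pool
Neither sweeps: the domestic pool wins 1 of 2 groups, the out-of-state pool wins 1. The out-of-state pool wins overall but not every group — no Simpson reversal.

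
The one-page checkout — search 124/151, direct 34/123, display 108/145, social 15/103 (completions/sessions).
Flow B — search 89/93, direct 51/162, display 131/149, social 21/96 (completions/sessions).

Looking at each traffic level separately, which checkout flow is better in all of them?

Search: the one-page checkout 124/151 = 82.1%, Flow B 89/93 = 95.7% → Flow B
Direct: the one-page checkout 34/123 = 27.6%, Flow B 51/162 = 31.5% → Flow B
Display: the one-page checkout 108/145 = 74.5%, Flow B 131/149 = 87.9% → Flow B
Social: the one-page checkout 15/103 = 14.6%, Flow B 21/96 = 21.9% → Flow B
Flow B has the higher rate in all 4 groups.

Flow B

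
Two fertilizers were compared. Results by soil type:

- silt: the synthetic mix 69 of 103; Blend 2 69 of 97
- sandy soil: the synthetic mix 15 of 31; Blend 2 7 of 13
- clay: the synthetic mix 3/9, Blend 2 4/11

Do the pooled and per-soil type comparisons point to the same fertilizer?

Silt: the synthetic mix 69/103 = 67.0%, Blend 2 69/97 = 71.1% → Blend 2
Sandy soil: the synthetic mix 15/31 = 48.4%, Blend 2 7/13 = 53.8% → Blend 2
Clay: the synthetic mix 3/9 = 33.3%, Blend 2 4/11 = 36.4% → Blend 2
Overall: the synthetic mix 87/143 = 60.8%, Blend 2 80/121 = 66.1% → Blend 2
Blend 2 wins overall and in every soil group — no reversal.

Yes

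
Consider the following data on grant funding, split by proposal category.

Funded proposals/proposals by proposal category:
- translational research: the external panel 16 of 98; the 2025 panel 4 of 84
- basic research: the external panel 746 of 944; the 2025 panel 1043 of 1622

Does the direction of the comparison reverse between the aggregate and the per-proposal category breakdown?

No

Translational research: the external panel 16/98 = 16.3%, the 2025 panel 4/84 = 4.8% → the external panel
Basic research: the external panel 746/944 = 79.0%, the 2025 panel 1043/1622 = 64.3% → the external panel
Overall: the external panel 762/1042 = 73.1%, the 2025 panel 1047/1706 = 61.4% → the external panel
The external panel wins overall and in every proposal group — no reversal.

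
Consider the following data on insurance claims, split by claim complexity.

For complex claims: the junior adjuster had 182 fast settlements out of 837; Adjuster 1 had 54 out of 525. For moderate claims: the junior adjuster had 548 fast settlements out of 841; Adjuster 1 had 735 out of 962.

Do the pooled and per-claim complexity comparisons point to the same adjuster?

Complex: the junior adjuster 182/837 = 21.7%, Adjuster 1 54/525 = 10.3% → the junior adjuster
Moderate: the junior adjuster 548/841 = 65.2%, Adjuster 1 735/962 = 76.4% → Adjuster 1
Overall: the junior adjuster 730/1678 = 43.5%, Adjuster 1 789/1487 = 53.1% → Adjuster 1
Neither sweeps: the junior adjuster wins 1 of 2 groups, Adjuster 1 wins 1. Adjuster 1 wins overall but not every group — no Simpson reversal.

No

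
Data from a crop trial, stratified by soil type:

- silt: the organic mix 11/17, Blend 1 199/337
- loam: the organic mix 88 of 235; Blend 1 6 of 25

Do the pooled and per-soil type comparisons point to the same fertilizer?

Silt: the organic mix 11/17 = 64.7%, Blend 1 199/337 = 59.1% → the organic mix
Loam: the organic mix 88/235 = 37.4%, Blend 1 6/25 = 24.0% → the organic mix
Overall: the organic mix 99/252 = 39.3%, Blend 1 205/362 = 56.6% → Blend 1
The organic mix wins each soil group but Blend 1 wins overall — the comparison reverses. The organic mix's plots skew toward loam, which has a lower base rate.

No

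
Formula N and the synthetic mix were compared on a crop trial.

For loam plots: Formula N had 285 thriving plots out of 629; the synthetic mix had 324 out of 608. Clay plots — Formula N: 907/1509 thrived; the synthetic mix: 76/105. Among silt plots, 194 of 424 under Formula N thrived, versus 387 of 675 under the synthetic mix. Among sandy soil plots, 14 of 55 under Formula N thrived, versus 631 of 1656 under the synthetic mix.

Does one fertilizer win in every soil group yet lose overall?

Yes

Loam: Formula N 285/629 = 45.3%, the synthetic mix 324/608 = 53.3% → the synthetic mix
Clay: Formula N 907/1509 = 60.1%, the synthetic mix 76/105 = 72.4% → the synthetic mix
Silt: Formula N 194/424 = 45.8%, the synthetic mix 387/675 = 57.3% → the synthetic mix
Sandy soil: Formula N 14/55 = 25.5%, the synthetic mix 631/1656 = 38.1% → the synthetic mix
Overall: Formula N 1400/2617 = 53.5%, the synthetic mix 1418/3044 = 46.6% → Formula N
The synthetic mix wins each soil group but Formula N wins overall — the comparison reverses. The synthetic mix's plots skew toward sandy soil, which has a lower base rate.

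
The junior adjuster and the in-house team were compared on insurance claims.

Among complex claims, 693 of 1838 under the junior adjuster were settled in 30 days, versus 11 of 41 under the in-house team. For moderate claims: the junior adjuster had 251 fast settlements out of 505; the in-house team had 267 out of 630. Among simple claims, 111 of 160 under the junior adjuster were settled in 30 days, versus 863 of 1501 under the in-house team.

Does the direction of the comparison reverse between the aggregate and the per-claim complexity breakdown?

Complex: the junior adjuster 693/1838 = 37.7%, the in-house team 11/41 = 26.8% → the junior adjuster
Moderate: the junior adjuster 251/505 = 49.7%, the in-house team 267/630 = 42.4% → the junior adjuster
Simple: the junior adjuster 111/160 = 69.4%, the in-house team 863/1501 = 57.5% → the junior adjuster
Overall: the junior adjuster 1055/2503 = 42.1%, the in-house team 1141/2172 = 52.5% → the in-house team
The junior adjuster wins each claim group but the in-house team wins overall — the comparison reverses. The junior adjuster's claims skew toward complex, which has a lower base rate.

Yes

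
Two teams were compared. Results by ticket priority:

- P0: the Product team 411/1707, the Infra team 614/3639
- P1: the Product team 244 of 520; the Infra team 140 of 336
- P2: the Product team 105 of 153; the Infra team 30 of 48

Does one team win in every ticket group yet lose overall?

P0: the Product team 411/1707 = 24.1%, the Infra team 614/3639 = 16.9% → the Product team
P1: the Product team 244/520 = 46.9%, the Infra team 140/336 = 41.7% → the Product team
P2: the Product team 105/153 = 68.6%, the Infra team 30/48 = 62.5% → the Product team
Overall: the Product team 760/2380 = 31.9%, the Infra team 784/4023 = 19.5% → the Product team
The Product team wins overall and in every ticket group — no reversal.

No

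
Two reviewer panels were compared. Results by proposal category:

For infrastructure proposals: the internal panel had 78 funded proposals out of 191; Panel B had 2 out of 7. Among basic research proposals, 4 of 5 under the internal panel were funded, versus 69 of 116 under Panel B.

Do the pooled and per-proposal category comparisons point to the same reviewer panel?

Infrastructure: the internal panel 78/191 = 40.8%, Panel B 2/7 = 28.6% → the internal panel
Basic research: the internal panel 4/5 = 80.0%, Panel B 69/116 = 59.5% → the internal panel
Overall: the internal panel 82/196 = 41.8%, Panel B 71/123 = 57.7% → Panel B
The internal panel wins each proposal group but Panel B wins overall — the comparison reverses. The internal panel's proposals skew toward infrastructure, which has a lower base rate.

No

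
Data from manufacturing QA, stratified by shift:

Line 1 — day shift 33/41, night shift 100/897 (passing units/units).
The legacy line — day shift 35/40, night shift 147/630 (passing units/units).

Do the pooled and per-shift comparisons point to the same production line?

Day shift: Line 1 33/41 = 80.5%, the legacy line 35/40 = 87.5% → the legacy line
Night shift: Line 1 100/897 = 11.1%, the legacy line 147/630 = 23.3% → the legacy line
Overall: Line 1 133/938 = 14.2%, the legacy line 182/670 = 27.2% → the legacy line
The legacy line wins overall and in every shift group — no reversal.

Yes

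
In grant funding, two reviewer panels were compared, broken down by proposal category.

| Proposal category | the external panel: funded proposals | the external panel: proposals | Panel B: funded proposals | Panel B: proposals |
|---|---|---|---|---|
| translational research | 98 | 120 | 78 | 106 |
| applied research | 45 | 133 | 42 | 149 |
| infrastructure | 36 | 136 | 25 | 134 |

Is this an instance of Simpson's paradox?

No

Translational research: the external panel 98/120 = 81.7%, Panel B 78/106 = 73.6% → the external panel
Applied research: the external panel 45/133 = 33.8%, Panel B 42/149 = 28.2% → the external panel
Infrastructure: the external panel 36/136 = 26.5%, Panel B 25/134 = 18.7% → the external panel
Overall: the external panel 179/389 = 46.0%, Panel B 145/389 = 37.3% → the external panel
The external panel wins overall and in every proposal group — no reversal.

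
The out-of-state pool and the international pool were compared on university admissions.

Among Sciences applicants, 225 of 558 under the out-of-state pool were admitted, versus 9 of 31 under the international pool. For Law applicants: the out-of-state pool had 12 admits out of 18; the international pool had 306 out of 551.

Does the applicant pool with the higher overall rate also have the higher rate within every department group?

No

Sciences: the out-of-state pool 225/558 = 40.3%, the international pool 9/31 = 29.0% → the out-of-state pool
Law: the out-of-state pool 12/18 = 66.7%, the international pool 306/551 = 55.5% → the out-of-state pool
Overall: the out-of-state pool 237/576 = 41.1%, the international pool 315/582 = 54.1% → the international pool
The out-of-state pool wins each department group but the international pool wins overall — the comparison reverses. The out-of-state pool's applicants skew toward Sciences, which has a lower base rate.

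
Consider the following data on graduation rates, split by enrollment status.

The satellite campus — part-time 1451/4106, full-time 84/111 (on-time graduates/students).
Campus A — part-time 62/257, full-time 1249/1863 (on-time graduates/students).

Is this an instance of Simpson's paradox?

Part-time: the satellite campus 1451/4106 = 35.3%, Campus A 62/257 = 24.1% → the satellite campus
Full-time: the satellite campus 84/111 = 75.7%, Campus A 1249/1863 = 67.0% → the satellite campus
Overall: the satellite campus 1535/4217 = 36.4%, Campus A 1311/2120 = 61.8% → Campus A
The satellite campus wins each enrollment group but Campus A wins overall — the comparison reverses. The satellite campus's students skew toward part-time, which has a lower base rate.

Yes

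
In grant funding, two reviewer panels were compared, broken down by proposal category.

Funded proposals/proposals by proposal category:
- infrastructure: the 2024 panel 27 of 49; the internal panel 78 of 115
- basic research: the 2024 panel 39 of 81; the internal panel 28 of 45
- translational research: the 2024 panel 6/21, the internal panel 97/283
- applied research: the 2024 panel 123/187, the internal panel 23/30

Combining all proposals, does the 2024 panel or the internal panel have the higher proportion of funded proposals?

Infrastructure: the 2024 panel 27/49 = 55.1%, the internal panel 78/115 = 67.8% → the internal panel
Basic research: the 2024 panel 39/81 = 48.1%, the internal panel 28/45 = 62.2% → the internal panel
Translational research: the 2024 panel 6/21 = 28.6%, the internal panel 97/283 = 34.3% → the internal panel
Applied research: the 2024 panel 123/187 = 65.8%, the internal panel 23/30 = 76.7% → the internal panel
Overall: the 2024 panel 195/338 = 57.7%, the internal panel 226/473 = 47.8% → the 2024 panel
(The internal panel wins every proposal group but the 2024 panel wins overall — the internal panel's proposals skew toward the low-rate translational research group.)

the 2024 panel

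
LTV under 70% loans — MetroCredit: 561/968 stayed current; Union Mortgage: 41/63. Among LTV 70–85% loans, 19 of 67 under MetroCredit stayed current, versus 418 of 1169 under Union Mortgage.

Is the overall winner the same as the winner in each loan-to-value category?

No

LTV under 70%: MetroCredit 561/968 = 58.0%, Union Mortgage 41/63 = 65.1% → Union Mortgage
LTV 70–85%: MetroCredit 19/67 = 28.4%, Union Mortgage 418/1169 = 35.8% → Union Mortgage
Overall: MetroCredit 580/1035 = 56.0%, Union Mortgage 459/1232 = 37.3% → MetroCredit
Union Mortgage wins each loan-to-value group but MetroCredit wins overall — the comparison reverses. Union Mortgage's loans skew toward LTV 70–85%, which has a lower base rate.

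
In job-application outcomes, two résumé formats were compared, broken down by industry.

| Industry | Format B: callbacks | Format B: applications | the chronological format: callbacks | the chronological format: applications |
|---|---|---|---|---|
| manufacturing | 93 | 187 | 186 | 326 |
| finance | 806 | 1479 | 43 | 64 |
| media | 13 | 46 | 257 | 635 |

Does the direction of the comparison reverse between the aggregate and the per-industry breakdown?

Yes

Manufacturing: Format B 93/187 = 49.7%, the chronological format 186/326 = 57.1% → the chronological format
Finance: Format B 806/1479 = 54.5%, the chronological format 43/64 = 67.2% → the chronological format
Media: Format B 13/46 = 28.3%, the chronological format 257/635 = 40.5% → the chronological format
Overall: Format B 912/1712 = 53.3%, the chronological format 486/1025 = 47.4% → Format B
The chronological format wins each industry group but Format B wins overall — the comparison reverses. The chronological format's applications skew toward media, which has a lower base rate.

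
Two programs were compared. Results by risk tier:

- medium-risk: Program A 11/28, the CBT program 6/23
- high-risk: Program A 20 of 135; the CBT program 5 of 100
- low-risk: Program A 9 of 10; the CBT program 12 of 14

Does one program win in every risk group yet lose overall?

No

Medium-risk: Program A 11/28 = 39.3%, the CBT program 6/23 = 26.1% → Program A
High-risk: Program A 20/135 = 14.8%, the CBT program 5/100 = 5.0% → Program A
Low-risk: Program A 9/10 = 90.0%, the CBT program 12/14 = 85.7% → Program A
Overall: Program A 40/173 = 23.1%, the CBT program 23/137 = 16.8% → Program A
Program A wins overall and in every risk group — no reversal.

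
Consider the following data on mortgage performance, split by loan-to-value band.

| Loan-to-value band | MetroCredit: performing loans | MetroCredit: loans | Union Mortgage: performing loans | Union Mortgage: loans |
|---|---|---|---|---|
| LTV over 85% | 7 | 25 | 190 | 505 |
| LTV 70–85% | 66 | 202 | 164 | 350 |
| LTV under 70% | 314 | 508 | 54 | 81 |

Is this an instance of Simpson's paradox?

LTV over 85%: MetroCredit 7/25 = 28.0%, Union Mortgage 190/505 = 37.6% → Union Mortgage
LTV 70–85%: MetroCredit 66/202 = 32.7%, Union Mortgage 164/350 = 46.9% → Union Mortgage
LTV under 70%: MetroCredit 314/508 = 61.8%, Union Mortgage 54/81 = 66.7% → Union Mortgage
Overall: MetroCredit 387/735 = 52.7%, Union Mortgage 408/936 = 43.6% → MetroCredit
Union Mortgage wins each loan-to-value group but MetroCredit wins overall — the comparison reverses. Union Mortgage's loans skew toward LTV over 85%, which has a lower base rate.

Yes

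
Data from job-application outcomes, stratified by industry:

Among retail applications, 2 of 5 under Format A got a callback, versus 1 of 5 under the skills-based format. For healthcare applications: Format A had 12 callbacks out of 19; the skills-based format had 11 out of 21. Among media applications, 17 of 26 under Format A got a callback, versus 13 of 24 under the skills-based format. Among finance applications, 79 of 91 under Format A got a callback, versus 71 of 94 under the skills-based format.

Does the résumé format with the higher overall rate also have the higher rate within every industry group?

Yes

Retail: Format A 2/5 = 40.0%, the skills-based format 1/5 = 20.0% → Format A
Healthcare: Format A 12/19 = 63.2%, the skills-based format 11/21 = 52.4% → Format A
Media: Format A 17/26 = 65.4%, the skills-based format 13/24 = 54.2% → Format A
Finance: Format A 79/91 = 86.8%, the skills-based format 71/94 = 75.5% → Format A
Overall: Format A 110/141 = 78.0%, the skills-based format 96/144 = 66.7% → Format A
Format A wins overall and in every industry group — no reversal.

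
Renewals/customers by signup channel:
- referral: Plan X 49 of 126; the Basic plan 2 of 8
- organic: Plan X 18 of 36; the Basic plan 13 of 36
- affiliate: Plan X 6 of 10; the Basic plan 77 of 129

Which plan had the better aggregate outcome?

the Basic plan

Referral: Plan X 49/126 = 38.9%, the Basic plan 2/8 = 25.0% → Plan X
Organic: Plan X 18/36 = 50.0%, the Basic plan 13/36 = 36.1% → Plan X
Affiliate: Plan X 6/10 = 60.0%, the Basic plan 77/129 = 59.7% → Plan X
Overall: Plan X 73/172 = 42.4%, the Basic plan 92/173 = 53.2% → the Basic plan
(Plan X wins every signup group but the Basic plan wins overall — Plan X's customers skew toward the low-rate referral group.)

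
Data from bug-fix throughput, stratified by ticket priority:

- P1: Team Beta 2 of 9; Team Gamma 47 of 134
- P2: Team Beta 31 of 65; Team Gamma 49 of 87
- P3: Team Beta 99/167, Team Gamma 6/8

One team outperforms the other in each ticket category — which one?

P1: Team Beta 2/9 = 22.2%, Team Gamma 47/134 = 35.1% → Team Gamma
P2: Team Beta 31/65 = 47.7%, Team Gamma 49/87 = 56.3% → Team Gamma
P3: Team Beta 99/167 = 59.3%, Team Gamma 6/8 = 75.0% → Team Gamma
Team Gamma has the higher rate in all 3 groups.

Team Gamma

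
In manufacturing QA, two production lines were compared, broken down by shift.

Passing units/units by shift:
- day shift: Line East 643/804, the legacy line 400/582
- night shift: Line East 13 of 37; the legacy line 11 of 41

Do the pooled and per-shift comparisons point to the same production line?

Day shift: Line East 643/804 = 80.0%, the legacy line 400/582 = 68.7% → Line East
Night shift: Line East 13/37 = 35.1%, the legacy line 11/41 = 26.8% → Line East
Overall: Line East 656/841 = 78.0%, the legacy line 411/623 = 66.0% → Line East
Line East wins overall and in every shift group — no reversal.

Yes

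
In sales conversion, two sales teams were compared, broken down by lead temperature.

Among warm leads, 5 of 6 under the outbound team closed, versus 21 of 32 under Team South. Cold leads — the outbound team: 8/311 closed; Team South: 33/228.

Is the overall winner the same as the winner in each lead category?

No

Warm: the outbound team 5/6 = 83.3%, Team South 21/32 = 65.6% → the outbound team
Cold: the outbound team 8/311 = 2.6%, Team South 33/228 = 14.5% → Team South
Overall: the outbound team 13/317 = 4.1%, Team South 54/260 = 20.8% → Team South
Neither sweeps: the outbound team wins 1 of 2 groups, Team South wins 1. Team South wins overall but not every group — no Simpson reversal.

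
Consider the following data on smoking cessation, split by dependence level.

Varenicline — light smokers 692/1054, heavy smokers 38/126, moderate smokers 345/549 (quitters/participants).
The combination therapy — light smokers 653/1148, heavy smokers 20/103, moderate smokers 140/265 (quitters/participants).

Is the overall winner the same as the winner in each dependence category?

Yes

Light smokers: varenicline 692/1054 = 65.7%, the combination therapy 653/1148 = 56.9% → varenicline
Heavy smokers: varenicline 38/126 = 30.2%, the combination therapy 20/103 = 19.4% → varenicline
Moderate smokers: varenicline 345/549 = 62.8%, the combination therapy 140/265 = 52.8% → varenicline
Overall: varenicline 1075/1729 = 62.2%, the combination therapy 813/1516 = 53.6% → varenicline
Varenicline wins overall and in every dependence group — no reversal.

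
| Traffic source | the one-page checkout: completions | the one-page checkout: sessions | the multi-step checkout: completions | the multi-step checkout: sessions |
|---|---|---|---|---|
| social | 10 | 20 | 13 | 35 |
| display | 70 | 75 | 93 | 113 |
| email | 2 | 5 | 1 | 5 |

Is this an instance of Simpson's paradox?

Social: the one-page checkout 10/20 = 50.0%, the multi-step checkout 13/35 = 37.1% → the one-page checkout
Display: the one-page checkout 70/75 = 93.3%, the multi-step checkout 93/113 = 82.3% → the one-page checkout
Email: the one-page checkout 2/5 = 40.0%, the multi-step checkout 1/5 = 20.0% → the one-page checkout
Overall: the one-page checkout 82/100 = 82.0%, the multi-step checkout 107/153 = 69.9% → the one-page checkout
The one-page checkout wins overall and in every traffic group — no reversal.

No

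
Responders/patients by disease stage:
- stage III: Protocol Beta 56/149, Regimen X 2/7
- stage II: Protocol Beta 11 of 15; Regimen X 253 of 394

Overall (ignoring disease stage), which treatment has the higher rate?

Regimen X

Stage III: Protocol Beta 56/149 = 37.6%, Regimen X 2/7 = 28.6% → Protocol Beta
Stage II: Protocol Beta 11/15 = 73.3%, Regimen X 253/394 = 64.2% → Protocol Beta
Overall: Protocol Beta 67/164 = 40.9%, Regimen X 255/401 = 63.6% → Regimen X
(Protocol Beta wins every disease group but Regimen X wins overall — Protocol Beta's patients skew toward the low-rate stage III group.)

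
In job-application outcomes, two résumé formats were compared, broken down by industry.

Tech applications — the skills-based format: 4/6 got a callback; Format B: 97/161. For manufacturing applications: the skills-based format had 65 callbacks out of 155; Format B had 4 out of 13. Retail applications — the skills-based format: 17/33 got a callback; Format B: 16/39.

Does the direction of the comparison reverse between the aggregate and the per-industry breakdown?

Tech: the skills-based format 4/6 = 66.7%, Format B 97/161 = 60.2% → the skills-based format
Manufacturing: the skills-based format 65/155 = 41.9%, Format B 4/13 = 30.8% → the skills-based format
Retail: the skills-based format 17/33 = 51.5%, Format B 16/39 = 41.0% → the skills-based format
Overall: the skills-based format 86/194 = 44.3%, Format B 117/213 = 54.9% → Format B
The skills-based format wins each industry group but Format B wins overall — the comparison reverses. The skills-based format's applications skew toward manufacturing, which has a lower base rate.

Yes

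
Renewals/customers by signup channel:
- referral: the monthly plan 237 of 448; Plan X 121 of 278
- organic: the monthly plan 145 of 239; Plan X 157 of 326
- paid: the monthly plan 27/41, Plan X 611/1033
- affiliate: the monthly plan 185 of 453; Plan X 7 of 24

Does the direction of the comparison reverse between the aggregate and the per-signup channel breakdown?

Referral: the monthly plan 237/448 = 52.9%, Plan X 121/278 = 43.5% → the monthly plan
Organic: the monthly plan 145/239 = 60.7%, Plan X 157/326 = 48.2% → the monthly plan
Paid: the monthly plan 27/41 = 65.9%, Plan X 611/1033 = 59.1% → the monthly plan
Affiliate: the monthly plan 185/453 = 40.8%, Plan X 7/24 = 29.2% → the monthly plan
Overall: the monthly plan 594/1181 = 50.3%, Plan X 896/1661 = 53.9% → Plan X
The monthly plan wins each signup group but Plan X wins overall — the comparison reverses. The monthly plan's customers skew toward affiliate, which has a lower base rate.

Yes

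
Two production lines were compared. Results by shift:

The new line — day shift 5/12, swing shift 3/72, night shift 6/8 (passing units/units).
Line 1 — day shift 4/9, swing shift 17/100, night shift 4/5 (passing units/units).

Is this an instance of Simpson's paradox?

No

Day shift: the new line 5/12 = 41.7%, Line 1 4/9 = 44.4% → Line 1
Swing shift: the new line 3/72 = 4.2%, Line 1 17/100 = 17.0% → Line 1
Night shift: the new line 6/8 = 75.0%, Line 1 4/5 = 80.0% → Line 1
Overall: the new line 14/92 = 15.2%, Line 1 25/114 = 21.9% → Line 1
Line 1 wins overall and in every shift group — no reversal.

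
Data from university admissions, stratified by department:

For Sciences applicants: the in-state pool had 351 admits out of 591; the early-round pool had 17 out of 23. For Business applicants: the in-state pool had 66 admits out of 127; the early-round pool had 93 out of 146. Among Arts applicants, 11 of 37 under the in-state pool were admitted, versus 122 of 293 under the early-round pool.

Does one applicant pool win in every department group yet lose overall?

Yes

Sciences: the in-state pool 351/591 = 59.4%, the early-round pool 17/23 = 73.9% → the early-round pool
Business: the in-state pool 66/127 = 52.0%, the early-round pool 93/146 = 63.7% → the early-round pool
Arts: the in-state pool 11/37 = 29.7%, the early-round pool 122/293 = 41.6% → the early-round pool
Overall: the in-state pool 428/755 = 56.7%, the early-round pool 232/462 = 50.2% → the in-state pool
The early-round pool wins each department group but the in-state pool wins overall — the comparison reverses. The early-round pool's applicants skew toward Arts, which has a lower base rate.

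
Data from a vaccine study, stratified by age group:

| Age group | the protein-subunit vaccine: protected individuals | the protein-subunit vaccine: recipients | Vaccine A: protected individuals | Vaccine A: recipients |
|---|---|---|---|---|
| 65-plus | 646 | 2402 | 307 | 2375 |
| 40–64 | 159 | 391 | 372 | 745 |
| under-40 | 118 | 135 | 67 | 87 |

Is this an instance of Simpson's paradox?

65-plus: the protein-subunit vaccine 646/2402 = 26.9%, Vaccine A 307/2375 = 12.9% → the protein-subunit vaccine
40–64: the protein-subunit vaccine 159/391 = 40.7%, Vaccine A 372/745 = 49.9% → Vaccine A
Under-40: the protein-subunit vaccine 118/135 = 87.4%, Vaccine A 67/87 = 77.0% → the protein-subunit vaccine
Overall: the protein-subunit vaccine 923/2928 = 31.5%, Vaccine A 746/3207 = 23.3% → the protein-subunit vaccine
Neither sweeps: the protein-subunit vaccine wins 2 of 3 groups, Vaccine A wins 1. The protein-subunit vaccine wins overall but not every group — no Simpson reversal.

No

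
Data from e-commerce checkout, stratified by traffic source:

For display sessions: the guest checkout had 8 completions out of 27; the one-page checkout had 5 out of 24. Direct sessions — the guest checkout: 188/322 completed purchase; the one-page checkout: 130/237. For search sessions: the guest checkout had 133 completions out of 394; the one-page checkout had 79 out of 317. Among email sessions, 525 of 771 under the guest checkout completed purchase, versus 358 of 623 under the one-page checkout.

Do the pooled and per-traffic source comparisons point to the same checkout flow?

Display: the guest checkout 8/27 = 29.6%, the one-page checkout 5/24 = 20.8% → the guest checkout
Direct: the guest checkout 188/322 = 58.4%, the one-page checkout 130/237 = 54.9% → the guest checkout
Search: the guest checkout 133/394 = 33.8%, the one-page checkout 79/317 = 24.9% → the guest checkout
Email: the guest checkout 525/771 = 68.1%, the one-page checkout 358/623 = 57.5% → the guest checkout
Overall: the guest checkout 854/1514 = 56.4%, the one-page checkout 572/1201 = 47.6% → the guest checkout
The guest checkout wins overall and in every traffic group — no reversal.

Yes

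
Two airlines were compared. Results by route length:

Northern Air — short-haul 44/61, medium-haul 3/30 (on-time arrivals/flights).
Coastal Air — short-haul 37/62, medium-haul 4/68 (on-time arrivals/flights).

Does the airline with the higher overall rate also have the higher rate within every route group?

Short-haul: Northern Air 44/61 = 72.1%, Coastal Air 37/62 = 59.7% → Northern Air
Medium-haul: Northern Air 3/30 = 10.0%, Coastal Air 4/68 = 5.9% → Northern Air
Overall: Northern Air 47/91 = 51.6%, Coastal Air 41/130 = 31.5% → Northern Air
Northern Air wins overall and in every route group — no reversal.

Yes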